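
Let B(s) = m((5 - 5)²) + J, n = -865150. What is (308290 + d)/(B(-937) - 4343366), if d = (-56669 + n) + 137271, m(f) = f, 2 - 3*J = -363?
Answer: 1428774/13029733 ≈ 0.10965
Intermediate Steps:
J = 365/3 (J = ⅔ - ⅓*(-363) = ⅔ + 121 = 365/3 ≈ 121.67)
B(s) = 365/3 (B(s) = (5 - 5)² + 365/3 = 0² + 365/3 = 0 + 365/3 = 365/3)
d = -784548 (d = (-56669 - 865150) + 137271 = -921819 + 137271 = -784548)
(308290 + d)/(B(-937) - 4343366) = (308290 - 784548)/(365/3 - 4343366) = -476258/(-13029733/3) = -476258*(-3/13029733) = 1428774/13029733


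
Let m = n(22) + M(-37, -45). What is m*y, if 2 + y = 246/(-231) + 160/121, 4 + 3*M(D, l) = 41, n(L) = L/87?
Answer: -538740/24563 ≈ -21.933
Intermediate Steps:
n(L) = L/87 (n(L) = L*(1/87) = L/87)
M(D, l) = 37/3 (M(D, l) = -4/3 + (⅓)*41 = -4/3 + 41/3 = 37/3)
m = 365/29 (m = (1/87)*22 + 37/3 = 22/87 + 37/3 = 365/29 ≈ 12.586)
y = -1476/847 (y = -2 + (246/(-231) + 160/121) = -2 + (246*(-1/231) + 160*(1/121)) = -2 + (-82/77 + 160/121) = -2 + 218/847 = -1476/847 ≈ -1.7426)
m*y = (365/29)*(-1476/847) = -538740/24563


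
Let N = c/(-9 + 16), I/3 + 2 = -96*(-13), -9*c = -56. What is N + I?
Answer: 33650/9 ≈ 3738.9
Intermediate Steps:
c = 56/9 (c = -⅑*(-56) = 56/9 ≈ 6.2222)
I = 3738 (I = -6 + 3*(-96*(-13)) = -6 + 3*1248 = -6 + 3744 = 3738)
N = 8/9 (N = (56/9)/(-9 + 16) = (56/9)/7 = (⅐)*(56/9) = 8/9 ≈ 0.88889)
N + I = 8/9 + 3738 = 33650/9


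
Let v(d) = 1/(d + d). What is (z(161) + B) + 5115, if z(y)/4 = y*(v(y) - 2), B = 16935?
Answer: 20764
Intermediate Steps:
v(d) = 1/(2*d)
z(y) = 4*y*(-2 + 1/(2*y)) (z(y) = 4*(y*(1/(2*y) - 2)) = 4*(y*(-2 + 1/(2*y))) = 4*y*(-2 + 1/(2*y)))
(z(161) + B) + 5115 = ((2 - 8*161) + 16935) + 5115 = ((2 - 1288) + 16935) + 5115 = (-1286 + 16935) + 5115 = 15649 + 5115 = 20764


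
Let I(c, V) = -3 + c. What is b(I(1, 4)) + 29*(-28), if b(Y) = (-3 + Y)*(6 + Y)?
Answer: -832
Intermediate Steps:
b(I(1, 4)) + 29*(-28) = (-18 + (-3 + 1)² + 3*(-3 + 1)) + 29*(-28) = (-18 + (-2)² + 3*(-2)) - 812 = (-18 + 4 - 6) - 812 = -20 - 812 = -832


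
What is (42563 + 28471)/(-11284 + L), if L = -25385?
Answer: -23678/12223 ≈ -1.9372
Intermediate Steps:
(42563 + 28471)/(-11284 + L) = (42563 + 28471)/(-11284 - 25385) = 71034/(-36669) = 71034*(-1/36669) = -23678/12223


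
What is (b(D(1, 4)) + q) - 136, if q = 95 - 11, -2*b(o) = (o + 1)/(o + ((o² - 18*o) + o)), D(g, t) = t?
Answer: -4987/96 ≈ -51.948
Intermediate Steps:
b(o) = -(1 + o)/(2*(o² - 16*o)) (b(o) = -(o + 1)/(2*(o + ((o² - 18*o) + o))) = -(1 + o)/(2*(o + (o² - 17*o))) = -(1 + o)/(2*(o² - 16*o)))
q = 84
(b(D(1, 4)) + q) - 136 = ((½)*(-1 - 1*4)/(4*(-16 + 4)) + 84) - 136 = ((½)*(¼)*(-1 - 4)/(-12) + 84) - 136 = ((½)*(¼)*(-1/12)*(-5) + 84) - 136 = (5/96 + 84) - 136 = 8069/96 - 136 = -4987/96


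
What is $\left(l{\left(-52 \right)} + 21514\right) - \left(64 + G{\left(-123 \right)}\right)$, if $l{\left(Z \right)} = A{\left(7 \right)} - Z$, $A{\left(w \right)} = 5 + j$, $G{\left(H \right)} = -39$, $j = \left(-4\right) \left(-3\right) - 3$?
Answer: $21555$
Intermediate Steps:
$j = 9$ ($j = 12 - 3 = 9$)
$A{\left(w \right)} = 14$ ($A{\left(w \right)} = 5 + 9 = 14$)
$l{\left(Z \right)} = 14 - Z$
$\left(l{\left(-52 \right)} + 21514\right) - \left(64 + G{\left(-123 \right)}\right) = \left(\left(14 - -52\right) + 21514\right) - 25 = \left(\left(14 + 52\right) + 21514\right) + \left(-64 + 39\right) = \left(66 + 21514\right) - 25 = 21580 - 25 = 21555$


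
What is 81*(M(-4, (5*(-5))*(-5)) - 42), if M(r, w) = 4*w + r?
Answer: 36774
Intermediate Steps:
M(r, w) = r + 4*w
81*(M(-4, (5*(-5))*(-5)) - 42) = 81*((-4 + 4*((5*(-5))*(-5))) - 42) = 81*((-4 + 4*(-25*(-5))) - 42) = 81*((-4 + 4*125) - 42) = 81*((-4 + 500) - 42) = 81*(496 - 42) = 81*454 = 36774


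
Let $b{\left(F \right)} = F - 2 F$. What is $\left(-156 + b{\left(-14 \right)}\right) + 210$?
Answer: $68$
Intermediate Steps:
$b{\left(F \right)} = - F$
$\left(-156 + b{\left(-14 \right)}\right) + 210 = \left(-156 - -14\right) + 210 = \left(-156 + 14\right) + 210 = -142 + 210 = 68$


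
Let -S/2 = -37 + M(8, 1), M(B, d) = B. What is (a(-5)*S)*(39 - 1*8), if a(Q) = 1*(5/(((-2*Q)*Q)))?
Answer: -899/5 ≈ -179.80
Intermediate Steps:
S = 58 (S = -2*(-37 + 8) = -2*(-29) = 58)
a(Q) = -5/(2*Q**2) (a(Q) = 1*(5/((-2*Q**2))) = 1*(5*(-1/(2*Q**2))) = 1*(-5/(2*Q**2)) = -5/(2*Q**2))
(a(-5)*S)*(39 - 1*8) = (-5/2/(-5)**2*58)*(39 - 1*8) = (-5/2*1/25*58)*(39 - 8) = -1/10*58*31 = -29/5*31 = -899/5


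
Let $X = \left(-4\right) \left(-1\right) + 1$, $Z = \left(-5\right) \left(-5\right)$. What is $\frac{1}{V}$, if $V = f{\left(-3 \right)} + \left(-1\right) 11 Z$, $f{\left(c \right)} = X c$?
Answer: $- \frac{1}{290} \approx -0.0034483$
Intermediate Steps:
$Z = 25$
$X = 5$ ($X = 4 + 1 = 5$)
$f{\left(c \right)} = 5 c$
$V = -290$ ($V = 5 \left(-3\right) + \left(-1\right) 11 \cdot 25 = -15 - 275 = -290$)
$\frac{1}{V} = \frac{1}{-290} = - \frac{1}{290}$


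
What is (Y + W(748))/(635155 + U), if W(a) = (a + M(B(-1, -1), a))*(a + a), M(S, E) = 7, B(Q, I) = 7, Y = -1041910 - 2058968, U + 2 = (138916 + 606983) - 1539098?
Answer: 985699/79023 ≈ 12.474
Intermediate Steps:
U = -793201 (U = -2 + ((138916 + 606983) - 1539098) = -2 + (745899 - 1539098) = -2 - 793199 = -793201)
Y = -3100878
W(a) = 2*a*(7 + a) (W(a) = (a + 7)*(a + a) = (7 + a)*(2*a) = 2*a*(7 + a))
(Y + W(748))/(635155 + U) = (-3100878 + 2*748*(7 + 748))/(635155 - 793201) = (-3100878 + 2*748*755)/(-158046) = (-3100878 + 1129480)*(-1/158046) = -1971398*(-1/158046) = 985699/79023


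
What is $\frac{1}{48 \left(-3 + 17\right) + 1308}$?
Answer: $\frac{1}{1980} \approx 0.00050505$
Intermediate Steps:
$\frac{1}{48 \left(-3 + 17\right) + 1308} = \frac{1}{48 \cdot 14 + 1308} = \frac{1}{672 + 1308} = \frac{1}{1980}$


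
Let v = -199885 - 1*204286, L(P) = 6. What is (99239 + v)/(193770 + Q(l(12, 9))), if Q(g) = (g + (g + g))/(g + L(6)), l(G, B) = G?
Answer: -76233/48443 ≈ -1.5737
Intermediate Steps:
Q(g) = 3*g/(6 + g) (Q(g) = (g + (g + g))/(g + 6) = (g + 2*g)/(6 + g) = (3*g)/(6 + g) = 3*g/(6 + g))
v = -404171 (v = -199885 - 204286 = -404171)
(99239 + v)/(193770 + Q(l(12, 9))) = (99239 - 404171)/(193770 + 3*12/(6 + 12)) = -304932/(193770 + 3*12/18) = -304932/(193770 + 3*12*(1/18)) = -304932/(193770 + 2) = -304932/193772 = -304932*1/193772 = -76233/48443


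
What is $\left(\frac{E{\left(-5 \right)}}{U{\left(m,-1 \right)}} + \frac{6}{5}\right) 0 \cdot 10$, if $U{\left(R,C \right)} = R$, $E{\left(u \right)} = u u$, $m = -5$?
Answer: $0$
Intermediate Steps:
$E{\left(u \right)} = u^{2}$
$\left(\frac{E{\left(-5 \right)}}{U{\left(m,-1 \right)}} + \frac{6}{5}\right) 0 \cdot 10 = \left(\frac{\left(-5\right)^{2}}{-5} + \frac{6}{5}\right) 0 \cdot 10 = \left(25 \left(- \frac{1}{5}\right) + 6 \cdot \frac{1}{5}\right) 0 \cdot 10 = \left(-5 + \frac{6}{5}\right) 0 \cdot 10 = \left(- \frac{19}{5}\right) 0 \cdot 10 = 0 \cdot 10 = 0$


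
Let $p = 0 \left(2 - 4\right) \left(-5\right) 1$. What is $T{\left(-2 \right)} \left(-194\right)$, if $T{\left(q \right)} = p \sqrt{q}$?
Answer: $0$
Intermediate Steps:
$p = 0$ ($p = 0 \left(-2\right) \left(-5\right) 1 = 0 \left(-5\right) 1 = 0 \cdot 1 = 0$)
$T{\left(q \right)} = 0$ ($T{\left(q \right)} = 0 \sqrt{q} = 0$)
$T{\left(-2 \right)} \left(-194\right) = 0 \left(-194\right) = 0$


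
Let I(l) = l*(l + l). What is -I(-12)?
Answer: -288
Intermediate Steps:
I(l) = 2*l² (I(l) = l*(2*l) = 2*l²)
-I(-12) = -2*(-12)² = -2*144 = -1*288 = -288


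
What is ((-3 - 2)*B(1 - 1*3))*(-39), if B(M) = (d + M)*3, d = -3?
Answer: -2925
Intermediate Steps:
B(M) = -9 + 3*M (B(M) = (-3 + M)*3 = -9 + 3*M)
((-3 - 2)*B(1 - 1*3))*(-39) = ((-3 - 2)*(-9 + 3*(1 - 1*3)))*(-39) = -5*(-9 + 3*(1 - 3))*(-39) = -5*(-9 + 3*(-2))*(-39) = -5*(-9 - 6)*(-39) = -5*(-15)*(-39) = 75*(-39) = -2925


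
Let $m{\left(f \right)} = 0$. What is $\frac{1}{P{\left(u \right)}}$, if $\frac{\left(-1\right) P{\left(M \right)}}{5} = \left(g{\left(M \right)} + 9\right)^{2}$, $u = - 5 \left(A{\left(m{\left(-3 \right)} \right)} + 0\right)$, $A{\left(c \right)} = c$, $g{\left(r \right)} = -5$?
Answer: $- \frac{1}{80} \approx -0.0125$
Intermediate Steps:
$u = 0$ ($u = - 5 \left(0 + 0\right) = \left(-5\right) 0 = 0$)
$P{\left(M \right)} = -80$ ($P{\left(M \right)} = - 5 \left(-5 + 9\right)^{2} = - 5 \cdot 4^{2} = \left(-5\right) 16 = -80$)
$\frac{1}{P{\left(u \right)}} = \frac{1}{-80} = - \frac{1}{80}$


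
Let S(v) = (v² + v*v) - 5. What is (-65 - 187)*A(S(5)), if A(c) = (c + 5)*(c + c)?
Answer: -1134000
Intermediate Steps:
S(v) = -5 + 2*v² (S(v) = (v² + v²) - 5 = 2*v² - 5 = -5 + 2*v²)
A(c) = 2*c*(5 + c) (A(c) = (5 + c)*(2*c) = 2*c*(5 + c))
(-65 - 187)*A(S(5)) = (-65 - 187)*(2*(-5 + 2*5²)*(5 + (-5 + 2*5²))) = -504*(-5 + 2*25)*(5 + (-5 + 2*25)) = -504*(-5 + 50)*(5 + (-5 + 50)) = -504*45*(5 + 45) = -504*45*50 = -252*4500 = -1134000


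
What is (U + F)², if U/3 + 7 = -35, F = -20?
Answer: 21316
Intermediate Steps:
U = -126 (U = -21 + 3*(-35) = -21 - 105 = -126)
(U + F)² = (-126 - 20)² = (-146)² = 21316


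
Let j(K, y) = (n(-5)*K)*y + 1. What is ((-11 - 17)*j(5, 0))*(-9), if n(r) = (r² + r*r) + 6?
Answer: 252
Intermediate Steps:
n(r) = 6 + 2*r² (n(r) = (r² + r²) + 6 = 2*r² + 6 = 6 + 2*r²)
j(K, y) = 1 + 56*K*y (j(K, y) = ((6 + 2*(-5)²)*K)*y + 1 = ((6 + 2*25)*K)*y + 1 = ((6 + 50)*K)*y + 1 = (56*K)*y + 1 = 56*K*y + 1 = 1 + 56*K*y)
((-11 - 17)*j(5, 0))*(-9) = ((-11 - 17)*(1 + 56*5*0))*(-9) = -28*(1 + 0)*(-9) = -28*1*(-9) = -28*(-9) = 252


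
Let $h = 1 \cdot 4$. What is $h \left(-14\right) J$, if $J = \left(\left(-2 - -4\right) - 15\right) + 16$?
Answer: $-168$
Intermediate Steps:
$J = 3$ ($J = \left(\left(-2 + 4\right) - 15\right) + 16 = \left(2 - 15\right) + 16 = -13 + 16 = 3$)
$h = 4$
$h \left(-14\right) J = 4 \left(-14\right) 3 = \left(-56\right) 3 = -168$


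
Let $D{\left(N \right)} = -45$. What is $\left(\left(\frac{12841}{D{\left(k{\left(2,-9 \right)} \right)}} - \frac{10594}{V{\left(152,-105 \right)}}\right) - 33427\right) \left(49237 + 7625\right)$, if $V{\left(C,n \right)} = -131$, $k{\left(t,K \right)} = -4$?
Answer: $- \frac{1252591554708}{655} \approx -1.9124 \cdot 10^{9}$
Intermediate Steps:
$\left(\left(\frac{12841}{D{\left(k{\left(2,-9 \right)} \right)}} - \frac{10594}{V{\left(152,-105 \right)}}\right) - 33427\right) \left(49237 + 7625\right) = \left(\left(\frac{12841}{-45} - \frac{10594}{-131}\right) - 33427\right) \left(49237 + 7625\right) = \left(\left(12841 \left(- \frac{1}{45}\right) - - \frac{10594}{131}\right) - 33427\right) 56862 = \left(\left(- \frac{12841}{45} + \frac{10594}{131}\right) - 33427\right) 56862 = \left(- \frac{1205441}{5895} - 33427\right) 56862 = \left(- \frac{198257606}{5895}\right) 56862 = - \frac{1252591554708}{655}$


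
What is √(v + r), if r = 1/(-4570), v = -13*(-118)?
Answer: 3*√3559714670/4570 ≈ 39.166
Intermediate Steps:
v = 1534
r = -1/4570 ≈ -0.00021882
√(v + r) = √(1534 - 1/4570) = √(7010379/4570) = 3*√3559714670/4570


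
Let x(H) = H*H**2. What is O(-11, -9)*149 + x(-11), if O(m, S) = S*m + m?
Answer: 11781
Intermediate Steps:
O(m, S) = m + S*m
x(H) = H**3
O(-11, -9)*149 + x(-11) = -11*(1 - 9)*149 + (-11)**3 = -11*(-8)*149 - 1331 = 88*149 - 1331 = 13112 - 1331 = 11781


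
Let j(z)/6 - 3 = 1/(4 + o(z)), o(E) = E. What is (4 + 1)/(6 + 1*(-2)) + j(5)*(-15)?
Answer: -1115/4 ≈ -278.75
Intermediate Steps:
j(z) = 18 + 6/(4 + z)
(4 + 1)/(6 + 1*(-2)) + j(5)*(-15) = (4 + 1)/(6 + 1*(-2)) + (6*(13 + 3*5)/(4 + 5))*(-15) = 5/(6 - 2) + (6*(13 + 15)/9)*(-15) = 5/4 + (6*(⅑)*28)*(-15) = 5*(¼) + (56/3)*(-15) = 5/4 - 280 = -1115/4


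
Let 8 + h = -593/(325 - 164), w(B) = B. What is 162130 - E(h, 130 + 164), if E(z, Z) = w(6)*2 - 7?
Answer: 162125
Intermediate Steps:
h = -1881/161 (h = -8 - 593/(325 - 164) = -8 - 593/161 = -1881/161 ≈ -11.683)
E(z, Z) = 5 (E(z, Z) = 6*2 - 7 = 12 - 7 = 5)
162130 - E(h, 130 + 164) = 162130 - 1*5 = 162130 - 5 = 162125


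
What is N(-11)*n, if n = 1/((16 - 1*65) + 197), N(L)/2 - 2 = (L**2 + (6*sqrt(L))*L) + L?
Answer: 56/37 - 33*I*sqrt(11)/37 ≈ 1.5135 - 2.9581*I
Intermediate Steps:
N(L) = 4 + 2*L + 2*L**2 + 12*L**(3/2) (N(L) = 4 + 2*((L**2 + (6*sqrt(L))*L) + L) = 4 + 2*((L**2 + 6*L**(3/2)) + L) = 4 + 2*(L + L**2 + 6*L**(3/2)) = 4 + (2*L + 2*L**2 + 12*L**(3/2)) = 4 + 2*L + 2*L**2 + 12*L**(3/2))
n = 1/148 (n = 1/((16 - 65) + 197) = 1/(-49 + 197) = 1/148 ≈ 0.0067568)
N(-11)*n = (4 + 2*(-11) + 2*(-11)**2 + 12*(-11)**(3/2))*(1/148) = (4 - 22 + 2*121 + 12*(-11*I*sqrt(11)))*(1/148) = (4 - 22 + 242 - 132*I*sqrt(11))*(1/148) = (224 - 132*I*sqrt(11))*(1/148) = 56/37 - 33*I*sqrt(11)/37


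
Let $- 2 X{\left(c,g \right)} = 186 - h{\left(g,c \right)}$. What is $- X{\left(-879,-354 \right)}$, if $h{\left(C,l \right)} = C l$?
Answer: $-155490$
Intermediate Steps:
$X{\left(c,g \right)} = -93 + \frac{c g}{2}$ ($X{\left(c,g \right)} = - \frac{186 - g c}{2} = - \frac{186 - c g}{2} = -93 + \frac{c g}{2}$)
$- X{\left(-879,-354 \right)} = - (-93 + \frac{1}{2} \left(-879\right) \left(-354\right)) = - (-93 + 155583) = \left(-1\right) 155490 = -155490$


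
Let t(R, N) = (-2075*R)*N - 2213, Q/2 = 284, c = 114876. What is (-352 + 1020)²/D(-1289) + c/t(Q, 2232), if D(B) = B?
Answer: -1173853697053676/3390891625357 ≈ -346.18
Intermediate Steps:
Q = 568 (Q = 2*284 = 568)
t(R, N) = -2213 - 2075*N*R (t(R, N) = -2075*N*R - 2213 = -2213 - 2075*N*R)
(-352 + 1020)²/D(-1289) + c/t(Q, 2232) = (-352 + 1020)²/(-1289) + 114876/(-2213 - 2075*2232*568) = 668²*(-1/1289) + 114876/(-2213 - 2630635200) = 446224*(-1/1289) + 114876/(-2630637413) = -446224/1289 + 114876*(-1/2630637413) = -446224/1289 - 114876/2630637413 = -1173853697053676/3390891625357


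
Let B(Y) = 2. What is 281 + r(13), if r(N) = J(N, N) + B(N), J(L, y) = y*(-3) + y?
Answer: 257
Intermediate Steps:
J(L, y) = -2*y (J(L, y) = -3*y + y = -2*y)
r(N) = 2 - 2*N (r(N) = -2*N + 2 = 2 - 2*N)
281 + r(13) = 281 + (2 - 2*13) = 281 + (2 - 26) = 281 - 24 = 257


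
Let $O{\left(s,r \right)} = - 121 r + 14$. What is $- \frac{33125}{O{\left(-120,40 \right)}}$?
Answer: $\frac{33125}{4826} \approx 6.8639$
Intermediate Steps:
$O{\left(s,r \right)} = 14 - 121 r$
$- \frac{33125}{O{\left(-120,40 \right)}} = - \frac{33125}{14 - 4840} = - \frac{33125}{-4826} = \left(-33125\right) \left(- \frac{1}{4826}\right) = \frac{33125}{4826}$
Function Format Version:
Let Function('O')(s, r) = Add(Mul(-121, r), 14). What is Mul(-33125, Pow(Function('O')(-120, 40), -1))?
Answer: Rational(33125, 4826) ≈ 6.8639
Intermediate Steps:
Function('O')(s, r) = Add(14, Mul(-121, r))
Mul(-33125, Pow(Function('O')(-120, 40), -1)) = Mul(-33125, Pow(Add(14, Mul(-121, 40)), -1)) = Mul(-33125, Pow(Add(14, -4840), -1)) = Mul(-33125, Pow(-4826, -1)) = Mul(-33125, Rational(-1, 4826)) = Rational(33125, 4826)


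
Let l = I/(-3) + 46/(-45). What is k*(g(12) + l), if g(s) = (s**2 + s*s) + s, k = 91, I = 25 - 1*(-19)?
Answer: 1164254/45 ≈ 25872.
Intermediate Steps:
I = 44 (I = 25 + 19 = 44)
g(s) = s + 2*s**2 (g(s) = (s**2 + s**2) + s = 2*s**2 + s = s + 2*s**2)
l = -706/45 (l = 44/(-3) + 46/(-45) = 44*(-1/3) + 46*(-1/45) = -44/3 - 46/45 = -706/45 ≈ -15.689)
k*(g(12) + l) = 91*(12*(1 + 2*12) - 706/45) = 91*(12*(1 + 24) - 706/45) = 91*(12*25 - 706/45) = 91*(300 - 706/45) = 91*(12794/45) = 1164254/45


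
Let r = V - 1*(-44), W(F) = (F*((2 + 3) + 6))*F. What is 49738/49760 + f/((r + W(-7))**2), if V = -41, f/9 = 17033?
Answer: 2779911569/1827212080 ≈ 1.5214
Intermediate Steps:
f = 153297 (f = 9*17033 = 153297)
W(F) = 11*F**2 (W(F) = (F*(5 + 6))*F = (F*11)*F = (11*F)*F = 11*F**2)
r = 3 (r = -41 - 1*(-44) = -41 + 44 = 3)
49738/49760 + f/((r + W(-7))**2) = 49738/49760 + 153297/((3 + 11*(-7)**2)**2) = 49738*(1/49760) + 153297/((3 + 11*49)**2) = 24869/24880 + 153297/((3 + 539)**2) = 24869/24880 + 153297/(542**2) = 24869/24880 + 153297/293764 = 2779911569/1827212080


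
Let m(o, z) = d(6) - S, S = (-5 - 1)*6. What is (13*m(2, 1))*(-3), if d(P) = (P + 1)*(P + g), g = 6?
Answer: -4680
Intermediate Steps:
d(P) = (1 + P)*(6 + P) (d(P) = (P + 1)*(P + 6) = (1 + P)*(6 + P))
S = -36 (S = -6*6 = -36)
m(o, z) = 120 (m(o, z) = (6 + 6**2 + 7*6) - 1*(-36) = (6 + 36 + 42) + 36 = 84 + 36 = 120)
(13*m(2, 1))*(-3) = (13*120)*(-3) = 1560*(-3) = -4680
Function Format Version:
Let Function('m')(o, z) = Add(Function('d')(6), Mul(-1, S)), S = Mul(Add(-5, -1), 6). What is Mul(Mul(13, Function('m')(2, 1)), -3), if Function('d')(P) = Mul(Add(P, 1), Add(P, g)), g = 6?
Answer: -4680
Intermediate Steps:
Function('d')(P) = Mul(Add(1, P), Add(6, P)) (Function('d')(P) = Mul(Add(P, 1), Add(P, 6)) = Mul(Add(1, P), Add(6, P)))
S = -36 (S = Mul(-6, 6) = -36)
Function('m')(o, z) = 120 (Function('m')(o, z) = Add(Add(6, Pow(6, 2), Mul(7, 6)), Mul(-1, -36)) = Add(Add(6, 36, 42), 36) = Add(84, 36) = 120)
Mul(Mul(13, Function('m')(2, 1)), -3) = Mul(Mul(13, 120), -3) = Mul(1560, -3) = -4680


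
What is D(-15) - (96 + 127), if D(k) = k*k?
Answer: 2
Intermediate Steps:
D(k) = k**2
D(-15) - (96 + 127) = (-15)**2 - (96 + 127) = 225 - 1*223 = 225 - 223 = 2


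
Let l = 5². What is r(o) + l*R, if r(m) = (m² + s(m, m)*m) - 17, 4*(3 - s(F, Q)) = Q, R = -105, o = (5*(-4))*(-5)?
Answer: 5158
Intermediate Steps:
o = 100 (o = -20*(-5) = 100)
s(F, Q) = 3 - Q/4
l = 25
r(m) = -17 + m² + m*(3 - m/4) (r(m) = (m² + (3 - m/4)*m) - 17 = (m² + m*(3 - m/4)) - 17 = -17 + m² + m*(3 - m/4))
r(o) + l*R = (-17 + 3*100 + (¾)*100²) + 25*(-105) = (-17 + 300 + (¾)*10000) - 2625 = (-17 + 300 + 7500) - 2625 = 7783 - 2625 = 5158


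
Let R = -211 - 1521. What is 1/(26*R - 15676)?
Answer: -1/60708 ≈ -1.6472e-5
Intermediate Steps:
R = -1732
1/(26*R - 15676) = 1/(26*(-1732) - 15676) = 1/(-45032 - 15676) = 1/(-60708) = -1/60708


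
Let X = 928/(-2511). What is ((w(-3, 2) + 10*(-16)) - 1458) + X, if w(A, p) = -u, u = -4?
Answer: -4053682/2511 ≈ -1614.4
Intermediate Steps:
X = -928/2511 (X = 928*(-1/2511) = -928/2511 ≈ -0.36957)
w(A, p) = 4 (w(A, p) = -1*(-4) = 4)
((w(-3, 2) + 10*(-16)) - 1458) + X = ((4 + 10*(-16)) - 1458) - 928/2511 = ((4 - 160) - 1458) - 928/2511 = (-156 - 1458) - 928/2511 = -1614 - 928/2511 = -4053682/2511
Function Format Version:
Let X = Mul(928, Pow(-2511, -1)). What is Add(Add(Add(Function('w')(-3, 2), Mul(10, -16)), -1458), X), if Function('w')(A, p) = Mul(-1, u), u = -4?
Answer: Rational(-4053682, 2511) ≈ -1614.4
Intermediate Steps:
X = Rational(-928, 2511) (X = Mul(928, Rational(-1, 2511)) = Rational(-928, 2511) ≈ -0.36957)
Function('w')(A, p) = 4 (Function('w')(A, p) = Mul(-1, -4) = 4)
Add(Add(Add(Function('w')(-3, 2), Mul(10, -16)), -1458), X) = Add(Add(Add(4, Mul(10, -16)), -1458), Rational(-928, 2511)) = Add(Add(Add(4, -160), -1458), Rational(-928, 2511)) = Add(Add(-156, -1458), Rational(-928, 2511)) = Add(-1614, Rational(-928, 2511)) = Rational(-4053682, 2511)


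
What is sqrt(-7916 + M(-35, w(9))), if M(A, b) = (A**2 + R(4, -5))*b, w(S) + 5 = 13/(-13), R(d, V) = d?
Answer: I*sqrt(15290) ≈ 123.65*I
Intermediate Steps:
w(S) = -6 (w(S) = -5 + 13/(-13) = -5 + 13*(-1/13) = -5 - 1 = -6)
M(A, b) = b*(4 + A**2) (M(A, b) = (A**2 + 4)*b = (4 + A**2)*b = b*(4 + A**2))
sqrt(-7916 + M(-35, w(9))) = sqrt(-7916 - 6*(4 + (-35)**2)) = sqrt(-7916 - 6*(4 + 1225)) = sqrt(-7916 - 6*1229) = sqrt(-7916 - 7374) = sqrt(-15290) = I*sqrt(15290)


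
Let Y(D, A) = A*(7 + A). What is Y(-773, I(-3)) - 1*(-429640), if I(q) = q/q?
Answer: 429648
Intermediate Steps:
I(q) = 1
Y(-773, I(-3)) - 1*(-429640) = 1*(7 + 1) - 1*(-429640) = 1*8 + 429640 = 8 + 429640 = 429648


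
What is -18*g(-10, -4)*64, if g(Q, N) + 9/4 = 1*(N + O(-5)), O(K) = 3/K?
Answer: 39456/5 ≈ 7891.2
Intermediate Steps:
g(Q, N) = -57/20 + N (g(Q, N) = -9/4 + 1*(N + 3/(-5)) = -9/4 + 1*(N + 3*(-⅕)) = -9/4 + 1*(N - ⅗) = -9/4 + 1*(-⅗ + N) = -9/4 + (-⅗ + N) = -57/20 + N)
-18*g(-10, -4)*64 = -18*(-57/20 - 4)*64 = -18*(-137/20)*64 = (1233/10)*64 = 39456/5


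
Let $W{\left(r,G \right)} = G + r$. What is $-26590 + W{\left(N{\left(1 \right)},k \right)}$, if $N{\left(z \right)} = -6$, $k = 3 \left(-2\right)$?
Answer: $-26602$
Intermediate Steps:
$k = -6$
$-26590 + W{\left(N{\left(1 \right)},k \right)} = -26590 - 12 = -26602$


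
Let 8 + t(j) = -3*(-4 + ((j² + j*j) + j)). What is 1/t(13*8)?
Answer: -1/65204 ≈ -1.5336e-5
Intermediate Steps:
t(j) = 4 - 6*j² - 3*j (t(j) = -8 - 3*(-4 + ((j² + j*j) + j)) = -8 - 3*(-4 + ((j² + j²) + j)) = -8 - 3*(-4 + (2*j² + j)) = -8 - 3*(-4 + (j + 2*j²)) = -8 - 3*(-4 + j + 2*j²) = -8 + (12 - 6*j² - 3*j) = 4 - 6*j² - 3*j)
1/t(13*8) = 1/(4 - 6*(13*8)² - 39*8) = 1/(4 - 6*104² - 3*104) = 1/(4 - 6*10816 - 312) = 1/(4 - 64896 - 312) = 1/(-65204) = -1/65204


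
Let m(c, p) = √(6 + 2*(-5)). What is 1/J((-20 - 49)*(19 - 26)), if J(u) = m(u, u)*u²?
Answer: -I/466578 ≈ -2.1433e-6*I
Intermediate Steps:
m(c, p) = 2*I (m(c, p) = √(6 - 10) = √(-4) = 2*I)
J(u) = 2*I*u² (J(u) = (2*I)*u² = 2*I*u²)
1/J((-20 - 49)*(19 - 26)) = 1/(2*I*((-20 - 49)*(19 - 26))²) = 1/(2*I*(-69*(-7))²) = 1/(2*I*483²) = 1/(2*I*233289) = 1/(466578*I) = -I/466578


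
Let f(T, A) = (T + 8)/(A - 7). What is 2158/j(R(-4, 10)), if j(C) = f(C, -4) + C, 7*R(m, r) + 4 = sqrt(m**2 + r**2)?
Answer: 996996/149 + 415415*sqrt(29)/298 ≈ 14198.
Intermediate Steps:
f(T, A) = (8 + T)/(-7 + A)
R(m, r) = -4/7 + sqrt(m**2 + r**2)/7
j(C) = -8/11 + 10*C/11 (j(C) = (8 + C)/(-7 - 4) + C = (8 + C)/(-11) + C = -(8 + C)/11 + C = (-8/11 - C/11) + C = -8/11 + 10*C/11)
2158/j(R(-4, 10)) = 2158/(-8/11 + 10*(-4/7 + sqrt((-4)**2 + 10**2)/7)/11) = 2158/(-8/11 + 10*(-4/7 + sqrt(16 + 100)/7)/11) = 2158/(-8/11 + 10*(-4/7 + sqrt(116)/7)/11) = 2158/(-8/11 + 10*(-4/7 + (2*sqrt(29))/7)/11) = 2158/(-8/11 + 10*(-4/7 + 2*sqrt(29)/7)/11) = 2158/(-8/11 + (-40/77 + 20*sqrt(29)/77)) = 2158/(-96/77 + 20*sqrt(29)/77)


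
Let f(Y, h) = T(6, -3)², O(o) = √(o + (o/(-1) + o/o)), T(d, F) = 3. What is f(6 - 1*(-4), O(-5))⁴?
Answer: 6561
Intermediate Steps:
O(o) = 1 (O(o) = √(o + (o*(-1) + 1)) = √(o + (-o + 1)) = √(o + (1 - o)) = √1 = 1)
f(Y, h) = 9 (f(Y, h) = 3² = 9)
f(6 - 1*(-4), O(-5))⁴ = 9⁴ = 6561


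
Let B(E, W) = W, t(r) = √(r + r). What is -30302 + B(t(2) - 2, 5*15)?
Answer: -30227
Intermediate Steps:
t(r) = √2*√r (t(r) = √(2*r) = √2*√r)
-30302 + B(t(2) - 2, 5*15) = -30302 + 5*15 = -30302 + 75 = -30227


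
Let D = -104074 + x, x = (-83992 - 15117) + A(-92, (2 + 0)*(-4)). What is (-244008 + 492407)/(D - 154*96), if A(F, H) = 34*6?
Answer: -248399/217763 ≈ -1.1407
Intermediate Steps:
A(F, H) = 204
x = -98905 (x = (-83992 - 15117) + 204 = -99109 + 204 = -98905)
D = -202979 (D = -104074 - 98905 = -202979)
(-244008 + 492407)/(D - 154*96) = (-244008 + 492407)/(-202979 - 154*96) = 248399/(-202979 - 14784) = 248399/(-217763) = 248399*(-1/217763) = -248399/217763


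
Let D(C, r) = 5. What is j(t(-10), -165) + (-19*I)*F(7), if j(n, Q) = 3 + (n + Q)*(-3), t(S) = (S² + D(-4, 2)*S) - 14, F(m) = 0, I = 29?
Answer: 390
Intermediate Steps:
t(S) = -14 + S² + 5*S (t(S) = (S² + 5*S) - 14 = -14 + S² + 5*S)
j(n, Q) = 3 - 3*Q - 3*n (j(n, Q) = 3 + (Q + n)*(-3) = 3 + (-3*Q - 3*n) = 3 - 3*Q - 3*n)
j(t(-10), -165) + (-19*I)*F(7) = (3 - 3*(-165) - 3*(-14 + (-10)² + 5*(-10))) - 19*29*0 = (3 + 495 - 3*(-14 + 100 - 50)) - 551*0 = (3 + 495 - 3*36) + 0 = (3 + 495 - 108) + 0 = 390 + 0 = 390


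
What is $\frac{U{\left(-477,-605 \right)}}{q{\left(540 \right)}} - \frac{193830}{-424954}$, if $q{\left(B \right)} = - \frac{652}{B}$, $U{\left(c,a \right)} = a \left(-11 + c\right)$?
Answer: $- \frac{8468764982655}{34633751} \approx -2.4452 \cdot 10^{5}$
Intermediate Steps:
$\frac{U{\left(-477,-605 \right)}}{q{\left(540 \right)}} - \frac{193830}{-424954} = \frac{\left(-605\right) \left(-11 - 477\right)}{\left(-652\right) \frac{1}{540}} - \frac{193830}{-424954} = \frac{\left(-605\right) \left(-488\right)}{\left(-652\right) \frac{1}{540}} - - \frac{96915}{212477} = \frac{295240}{- \frac{163}{135}} + \frac{96915}{212477} = 295240 \left(- \frac{135}{163}\right) + \frac{96915}{212477} = - \frac{39857400}{163} + \frac{96915}{212477} = - \frac{8468764982655}{34633751}$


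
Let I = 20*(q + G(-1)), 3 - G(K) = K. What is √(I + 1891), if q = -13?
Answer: √1711 ≈ 41.364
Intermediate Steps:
G(K) = 3 - K
I = -180 (I = 20*(-13 + (3 - 1*(-1))) = 20*(-13 + (3 + 1)) = 20*(-13 + 4) = 20*(-9) = -180)
√(I + 1891) = √(-180 + 1891) = √1711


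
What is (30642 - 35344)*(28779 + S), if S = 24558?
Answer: -250790574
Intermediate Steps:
(30642 - 35344)*(28779 + S) = (30642 - 35344)*(28779 + 24558) = -4702*53337 = -250790574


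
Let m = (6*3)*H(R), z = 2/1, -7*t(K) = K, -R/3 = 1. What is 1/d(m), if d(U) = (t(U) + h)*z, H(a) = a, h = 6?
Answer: 7/192 ≈ 0.036458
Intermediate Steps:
R = -3 (R = -3*1 = -3)
t(K) = -K/7
z = 2 (z = 2*1 = 2)
m = -54 (m = (6*3)*(-3) = 18*(-3) = -54)
d(U) = 12 - 2*U/7 (d(U) = (-U/7 + 6)*2 = (6 - U/7)*2 = 12 - 2*U/7)
1/d(m) = 1/(12 - 2/7*(-54)) = 1/(12 + 108/7) = 1/(192/7) = 7/192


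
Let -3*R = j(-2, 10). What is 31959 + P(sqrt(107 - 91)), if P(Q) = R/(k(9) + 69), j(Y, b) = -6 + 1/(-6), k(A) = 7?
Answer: 43719949/1368 ≈ 31959.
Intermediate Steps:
j(Y, b) = -37/6 (j(Y, b) = -6 - 1/6 = -37/6)
R = 37/18 (R = -1/3*(-37/6) = 37/18 ≈ 2.0556)
P(Q) = 37/1368 (P(Q) = 37/(18*(7 + 69)) = (37/18)/76 = (37/18)*(1/76) = 37/1368)
31959 + P(sqrt(107 - 91)) = 31959 + 37/1368 = 43719949/1368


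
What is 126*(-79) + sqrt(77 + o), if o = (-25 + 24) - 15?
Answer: -9954 + sqrt(61) ≈ -9946.2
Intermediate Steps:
o = -16 (o = -1 - 15 = -16)
126*(-79) + sqrt(77 + o) = 126*(-79) + sqrt(77 - 16) = -9954 + sqrt(61)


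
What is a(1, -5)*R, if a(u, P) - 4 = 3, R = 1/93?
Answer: 7/93 ≈ 0.075269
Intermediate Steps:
R = 1/93 ≈ 0.010753
a(u, P) = 7 (a(u, P) = 4 + 3 = 7)
a(1, -5)*R = 7*(1/93) = 7/93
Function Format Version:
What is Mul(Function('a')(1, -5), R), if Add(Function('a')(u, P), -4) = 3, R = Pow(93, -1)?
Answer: Rational(7, 93) ≈ 0.075269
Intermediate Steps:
R = Rational(1, 93) ≈ 0.010753
Function('a')(u, P) = 7 (Function('a')(u, P) = Add(4, 3) = 7)
Mul(Function('a')(1, -5), R) = Mul(7, Rational(1, 93)) = Rational(7, 93)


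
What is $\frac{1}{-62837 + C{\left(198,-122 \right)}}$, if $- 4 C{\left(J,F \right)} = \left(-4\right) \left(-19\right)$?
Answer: $- \frac{1}{62856} \approx -1.5909 \cdot 10^{-5}$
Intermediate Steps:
$C{\left(J,F \right)} = -19$ ($C{\left(J,F \right)} = - \frac{\left(-4\right) \left(-19\right)}{4} = \left(- \frac{1}{4}\right) 76 = -19$)
$\frac{1}{-62837 + C{\left(198,-122 \right)}} = \frac{1}{-62837 - 19} = \frac{1}{-62856} = - \frac{1}{62856}$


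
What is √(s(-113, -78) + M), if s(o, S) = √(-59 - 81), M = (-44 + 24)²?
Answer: √(400 + 2*I*√35) ≈ 20.002 + 0.2958*I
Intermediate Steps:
M = 400 (M = (-20)² = 400)
s(o, S) = 2*I*√35 (s(o, S) = √(-140) = 2*I*√35)
√(s(-113, -78) + M) = √(2*I*√35 + 400) = √(400 + 2*I*√35)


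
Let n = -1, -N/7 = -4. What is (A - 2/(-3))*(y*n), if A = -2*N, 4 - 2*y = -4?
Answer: 664/3 ≈ 221.33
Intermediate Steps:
y = 4 (y = 2 - ½*(-4) = 2 + 2 = 4)
N = 28 (N = -7*(-4) = 28)
A = -56 (A = -2*28 = -56)
(A - 2/(-3))*(y*n) = (-56 - 2/(-3))*(4*(-1)) = (-56 - 2*(-⅓))*(-4) = (-56 + ⅔)*(-4) = -166/3*(-4) = 664/3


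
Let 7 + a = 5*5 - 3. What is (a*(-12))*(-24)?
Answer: 4320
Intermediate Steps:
a = 15 (a = -7 + (5*5 - 3) = -7 + (25 - 3) = -7 + 22 = 15)
(a*(-12))*(-24) = (15*(-12))*(-24) = -180*(-24) = 4320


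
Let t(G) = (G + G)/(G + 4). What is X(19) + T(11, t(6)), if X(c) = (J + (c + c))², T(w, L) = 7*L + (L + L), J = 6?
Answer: 9734/5 ≈ 1946.8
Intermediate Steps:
t(G) = 2*G/(4 + G) (t(G) = (2*G)/(4 + G) = 2*G/(4 + G))
T(w, L) = 9*L (T(w, L) = 7*L + 2*L = 9*L)
X(c) = (6 + 2*c)² (X(c) = (6 + (c + c))² = (6 + 2*c)²)
X(19) + T(11, t(6)) = 4*(3 + 19)² + 9*(2*6/(4 + 6)) = 4*22² + 9*(2*6/10) = 4*484 + 9*(2*6*(⅒)) = 1936 + 9*(6/5) = 1936 + 54/5 = 9734/5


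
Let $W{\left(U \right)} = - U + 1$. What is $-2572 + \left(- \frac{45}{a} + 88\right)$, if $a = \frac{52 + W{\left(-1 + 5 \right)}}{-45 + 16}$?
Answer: $- \frac{120411}{49} \approx -2457.4$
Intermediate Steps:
$W{\left(U \right)} = 1 - U$
$a = - \frac{49}{29}$ ($a = \frac{52 + \left(1 - \left(-1 + 5\right)\right)}{-45 + 16} = \frac{52 + \left(1 - 4\right)}{-29} = \left(52 + \left(1 - 4\right)\right) \left(- \frac{1}{29}\right) = \left(52 - 3\right) \left(- \frac{1}{29}\right) = 49 \left(- \frac{1}{29}\right) = - \frac{49}{29} \approx -1.6897$)
$-2572 + \left(- \frac{45}{a} + 88\right) = -2572 + \left(- \frac{45}{- \frac{49}{29}} + 88\right) = -2572 + \left(\left(-45\right) \left(- \frac{29}{49}\right) + 88\right) = -2572 + \left(\frac{1305}{49} + 88\right) = -2572 + \frac{5617}{49} = - \frac{120411}{49}$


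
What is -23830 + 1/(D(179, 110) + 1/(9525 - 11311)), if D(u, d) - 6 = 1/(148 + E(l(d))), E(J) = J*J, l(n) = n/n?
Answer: -38087723316/1598321 ≈ -23830.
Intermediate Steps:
l(n) = 1
E(J) = J**2
D(u, d) = 895/149 (D(u, d) = 6 + 1/(148 + 1**2) = 6 + 1/(148 + 1) = 6 + 1/149 = 895/149)
-23830 + 1/(D(179, 110) + 1/(9525 - 11311)) = -23830 + 1/(895/149 + 1/(9525 - 11311)) = -23830 + 1/(895/149 + 1/(-1786)) = -23830 + 1/(895/149 - 1/1786) = -23830 + 1/(1598321/266114) = -23830 + 266114/1598321 = -38087723316/1598321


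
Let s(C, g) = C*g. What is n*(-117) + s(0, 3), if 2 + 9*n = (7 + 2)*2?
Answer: -208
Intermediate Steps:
n = 16/9 (n = -2/9 + ((7 + 2)*2)/9 = -2/9 + (9*2)/9 = -2/9 + (⅑)*18 = -2/9 + 2 = 16/9 ≈ 1.7778)
n*(-117) + s(0, 3) = (16/9)*(-117) + 0*3 = -208 + 0 = -208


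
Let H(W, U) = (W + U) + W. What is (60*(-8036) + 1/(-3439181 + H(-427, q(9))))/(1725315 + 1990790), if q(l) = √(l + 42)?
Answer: -67127113890558775/517362293769961262 - √51/43975794970446707270 ≈ -0.12975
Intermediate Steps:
q(l) = √(42 + l)
H(W, U) = U + 2*W (H(W, U) = (U + W) + W = U + 2*W)
(60*(-8036) + 1/(-3439181 + H(-427, q(9))))/(1725315 + 1990790) = (60*(-8036) + 1/(-3439181 + (√(42 + 9) + 2*(-427))))/(1725315 + 1990790) = (-482160 + 1/(-3439181 + (√51 - 854)))/3716105 = (-482160 + 1/(-3439181 + (-854 + √51)))*(1/3716105) = (-482160 + 1/(-3440035 + √51))*(1/3716105) = -96432/743221 + 1/(3716105*(-3440035 + √51))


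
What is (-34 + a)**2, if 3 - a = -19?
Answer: 144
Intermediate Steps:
a = 22 (a = 3 - 1*(-19) = 3 + 19 = 22)
(-34 + a)**2 = (-34 + 22)**2 = (-12)**2 = 144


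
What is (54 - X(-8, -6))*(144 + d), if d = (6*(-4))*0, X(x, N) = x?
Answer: 8928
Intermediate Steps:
d = 0 (d = -24*0 = 0)
(54 - X(-8, -6))*(144 + d) = (54 - 1*(-8))*(144 + 0) = (54 + 8)*144 = 62*144 = 8928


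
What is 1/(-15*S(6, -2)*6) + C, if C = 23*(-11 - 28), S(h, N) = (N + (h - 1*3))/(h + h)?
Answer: -13457/15 ≈ -897.13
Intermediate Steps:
S(h, N) = (-3 + N + h)/(2*h) (S(h, N) = (N + (h - 3))/((2*h)) = (N + (-3 + h))*(1/(2*h)) = (-3 + N + h)*(1/(2*h)) = (-3 + N + h)/(2*h))
C = -897 (C = 23*(-39) = -897)
1/(-15*S(6, -2)*6) + C = 1/(-15*(-3 - 2 + 6)/(2*6)*6) - 897 = 1/(-15/(2*6)*6) - 897 = 1/(-15*1/12*6) - 897 = 1/(-5/4*6) - 897 = 1/(-15/2) - 897 = -2/15 - 897 = -13457/15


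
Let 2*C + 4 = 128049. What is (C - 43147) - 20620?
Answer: 511/2 ≈ 255.50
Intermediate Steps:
C = 128045/2 (C = -2 + (½)*128049 = -2 + 128049/2 = 128045/2 ≈ 64023.)
(C - 43147) - 20620 = (128045/2 - 43147) - 20620 = 41751/2 - 20620 = 511/2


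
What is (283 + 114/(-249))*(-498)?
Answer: -140706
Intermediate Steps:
(283 + 114/(-249))*(-498) = (283 + 114*(-1/249))*(-498) = (283 - 38/83)*(-498) = (23451/83)*(-498) = -140706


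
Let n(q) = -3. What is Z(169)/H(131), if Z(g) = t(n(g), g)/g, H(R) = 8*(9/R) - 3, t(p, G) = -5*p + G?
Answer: -24104/54249 ≈ -0.44432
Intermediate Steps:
t(p, G) = G - 5*p
H(R) = -3 + 72/R (H(R) = 72/R - 3 = -3 + 72/R)
Z(g) = (15 + g)/g (Z(g) = (g - 5*(-3))/g = (g + 15)/g = (15 + g)/g)
Z(169)/H(131) = ((15 + 169)/169)/(-3 + 72/131) = ((1/169)*184)/(-3 + 72*(1/131)) = 184/(169*(-3 + 72/131)) = 184/(169*(-321/131)) = (184/169)*(-131/321) = -24104/54249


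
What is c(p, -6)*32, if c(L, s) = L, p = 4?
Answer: 128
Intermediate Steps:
c(p, -6)*32 = 4*32 = 128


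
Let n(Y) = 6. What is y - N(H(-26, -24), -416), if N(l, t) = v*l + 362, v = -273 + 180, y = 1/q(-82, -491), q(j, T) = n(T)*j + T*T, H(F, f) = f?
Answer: -624087865/240589 ≈ -2594.0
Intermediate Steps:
q(j, T) = T**2 + 6*j (q(j, T) = 6*j + T*T = 6*j + T**2 = T**2 + 6*j)
y = 1/240589 (y = 1/((-491)**2 + 6*(-82)) = 1/(241081 - 492) = 1/240589 ≈ 4.1565e-6)
v = -93
N(l, t) = 362 - 93*l (N(l, t) = -93*l + 362 = 362 - 93*l)
y - N(H(-26, -24), -416) = 1/240589 - (362 - 93*(-24)) = 1/240589 - (362 + 2232) = 1/240589 - 1*2594 = 1/240589 - 2594 = -624087865/240589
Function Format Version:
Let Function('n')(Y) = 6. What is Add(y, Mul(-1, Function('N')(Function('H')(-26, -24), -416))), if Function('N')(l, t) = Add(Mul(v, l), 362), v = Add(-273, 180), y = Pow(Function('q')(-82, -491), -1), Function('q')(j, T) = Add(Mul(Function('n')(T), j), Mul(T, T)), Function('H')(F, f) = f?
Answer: Rational(-624087865, 240589) ≈ -2594.0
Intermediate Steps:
Function('q')(j, T) = Add(Pow(T, 2), Mul(6, j)) (Function('q')(j, T) = Add(Mul(6, j), Mul(T, T)) = Add(Mul(6, j), Pow(T, 2)) = Add(Pow(T, 2), Mul(6, j)))
y = Rational(1, 240589) (y = Pow(Add(Pow(-491, 2), Mul(6, -82)), -1) = Pow(Add(241081, -492), -1) = Pow(240589, -1) = Rational(1, 240589) ≈ 4.1565e-6)
v = -93
Function('N')(l, t) = Add(362, Mul(-93, l)) (Function('N')(l, t) = Add(Mul(-93, l), 362) = Add(362, Mul(-93, l)))
Add(y, Mul(-1, Function('N')(Function('H')(-26, -24), -416))) = Add(Rational(1, 240589), Mul(-1, Add(362, Mul(-93, -24)))) = Add(Rational(1, 240589), Mul(-1, Add(362, 2232))) = Add(Rational(1, 240589), Mul(-1, 2594)) = Add(Rational(1, 240589), -2594) = Rational(-624087865, 240589)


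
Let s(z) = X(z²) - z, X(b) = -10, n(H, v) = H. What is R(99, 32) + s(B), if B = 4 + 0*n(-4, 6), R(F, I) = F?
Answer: 85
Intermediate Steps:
B = 4 (B = 4 + 0*(-4) = 4 + 0 = 4)
s(z) = -10 - z
R(99, 32) + s(B) = 99 + (-10 - 1*4) = 99 + (-10 - 4) = 99 - 14 = 85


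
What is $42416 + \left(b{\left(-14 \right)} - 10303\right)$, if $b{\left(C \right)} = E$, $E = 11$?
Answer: $32124$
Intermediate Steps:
$b{\left(C \right)} = 11$
$42416 + \left(b{\left(-14 \right)} - 10303\right) = 42416 + \left(11 - 10303\right) = 42416 - 10292 = 32124$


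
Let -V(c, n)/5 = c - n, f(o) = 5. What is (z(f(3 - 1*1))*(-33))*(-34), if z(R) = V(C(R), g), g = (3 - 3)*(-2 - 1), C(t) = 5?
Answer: -28050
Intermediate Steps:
g = 0 (g = 0*(-3) = 0)
V(c, n) = -5*c + 5*n (V(c, n) = -5*(c - n) = -5*c + 5*n)
z(R) = -25 (z(R) = -5*5 + 5*0 = -25 + 0 = -25)
(z(f(3 - 1*1))*(-33))*(-34) = -25*(-33)*(-34) = 825*(-34) = -28050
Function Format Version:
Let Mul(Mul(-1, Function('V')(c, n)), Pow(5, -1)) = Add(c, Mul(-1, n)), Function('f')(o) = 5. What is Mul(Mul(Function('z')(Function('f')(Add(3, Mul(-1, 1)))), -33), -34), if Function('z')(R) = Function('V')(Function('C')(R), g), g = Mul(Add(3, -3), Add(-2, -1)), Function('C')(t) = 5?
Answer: -28050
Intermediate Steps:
g = 0 (g = Mul(0, -3) = 0)
Function('V')(c, n) = Add(Mul(-5, c), Mul(5, n)) (Function('V')(c, n) = Mul(-5, Add(c, Mul(-1, n))) = Add(Mul(-5, c), Mul(5, n)))
Function('z')(R) = -25 (Function('z')(R) = Add(Mul(-5, 5), Mul(5, 0)) = Add(-25, 0) = -25)
Mul(Mul(Function('z')(Function('f')(Add(3, Mul(-1, 1)))), -33), -34) = Mul(Mul(-25, -33), -34) = Mul(825, -34) = -28050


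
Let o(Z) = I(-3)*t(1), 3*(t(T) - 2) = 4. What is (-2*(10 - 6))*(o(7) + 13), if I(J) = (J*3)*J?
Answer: -824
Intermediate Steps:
I(J) = 3*J**2 (I(J) = (3*J)*J = 3*J**2)
t(T) = 10/3 (t(T) = 2 + (1/3)*4 = 2 + 4/3 = 10/3)
o(Z) = 90 (o(Z) = (3*(-3)**2)*(10/3) = (3*9)*(10/3) = 27*(10/3) = 90)
(-2*(10 - 6))*(o(7) + 13) = (-2*(10 - 6))*(90 + 13) = -2*4*103 = -8*103 = -824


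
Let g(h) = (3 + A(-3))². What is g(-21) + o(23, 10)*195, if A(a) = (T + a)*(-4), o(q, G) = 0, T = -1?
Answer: 361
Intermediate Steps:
A(a) = 4 - 4*a (A(a) = (-1 + a)*(-4) = 4 - 4*a)
g(h) = 361 (g(h) = (3 + (4 - 4*(-3)))² = (3 + (4 + 12))² = (3 + 16)² = 19² = 361)
g(-21) + o(23, 10)*195 = 361 + 0*195 = 361 + 0 = 361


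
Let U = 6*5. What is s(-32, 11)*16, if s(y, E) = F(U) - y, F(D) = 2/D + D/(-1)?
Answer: 496/15 ≈ 33.067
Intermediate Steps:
U = 30
F(D) = -D + 2/D (F(D) = 2/D + D*(-1) = 2/D - D = -D + 2/D)
s(y, E) = -449/15 - y (s(y, E) = (-1*30 + 2/30) - y = (-30 + 2*(1/30)) - y = (-30 + 1/15) - y = -449/15 - y)
s(-32, 11)*16 = (-449/15 - 1*(-32))*16 = (-449/15 + 32)*16 = (31/15)*16 = 496/15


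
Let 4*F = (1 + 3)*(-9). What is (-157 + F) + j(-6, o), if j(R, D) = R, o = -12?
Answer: -172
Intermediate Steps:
F = -9 (F = ((1 + 3)*(-9))/4 = (4*(-9))/4 = (¼)*(-36) = -9)
(-157 + F) + j(-6, o) = (-157 - 9) - 6 = -166 - 6 = -172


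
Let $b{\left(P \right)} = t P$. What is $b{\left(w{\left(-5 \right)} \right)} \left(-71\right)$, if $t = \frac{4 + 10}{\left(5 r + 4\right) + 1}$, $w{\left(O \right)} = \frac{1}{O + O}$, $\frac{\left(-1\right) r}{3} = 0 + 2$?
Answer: $- \frac{497}{125} \approx -3.976$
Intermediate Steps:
$r = -6$ ($r = - 3 \left(0 + 2\right) = \left(-3\right) 2 = -6$)
$w{\left(O \right)} = \frac{1}{2 O}$
$t = - \frac{14}{25}$ ($t = \frac{4 + 10}{\left(5 \left(-6\right) + 4\right) + 1} = \frac{14}{\left(-30 + 4\right) + 1} = \frac{14}{-26 + 1} = \frac{14}{-25} = 14 \left(- \frac{1}{25}\right) = - \frac{14}{25} \approx -0.56$)
$b{\left(P \right)} = - \frac{14 P}{25}$
$b{\left(w{\left(-5 \right)} \right)} \left(-71\right) = - \frac{14 \frac{1}{2 \left(-5\right)}}{25} \left(-71\right) = - \frac{14 \cdot \frac{1}{2} \left(- \frac{1}{5}\right)}{25} \left(-71\right) = \left(- \frac{14}{25}\right) \left(- \frac{1}{10}\right) \left(-71\right) = \frac{7}{125} \left(-71\right) = - \frac{497}{125}$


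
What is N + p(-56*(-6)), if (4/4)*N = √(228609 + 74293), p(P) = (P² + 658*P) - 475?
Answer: 333509 + √302902 ≈ 3.3406e+5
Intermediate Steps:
p(P) = -475 + P² + 658*P
N = √302902 (N = √(228609 + 74293) = √302902 ≈ 550.37)
N + p(-56*(-6)) = √302902 + (-475 + (-56*(-6))² + 658*(-56*(-6))) = √302902 + (-475 + 336² + 658*336) = √302902 + (-475 + 112896 + 221088) = √302902 + 333509 = 333509 + √302902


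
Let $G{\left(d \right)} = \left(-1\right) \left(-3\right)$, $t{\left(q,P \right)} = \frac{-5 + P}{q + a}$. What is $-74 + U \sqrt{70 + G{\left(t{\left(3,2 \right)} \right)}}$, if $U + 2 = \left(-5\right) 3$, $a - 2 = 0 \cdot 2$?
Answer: $-74 - 17 \sqrt{73} \approx -219.25$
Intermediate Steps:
$a = 2$ ($a = 2 + 0 \cdot 2 = 2 + 0 = 2$)
$t{\left(q,P \right)} = \frac{-5 + P}{2 + q}$ ($t{\left(q,P \right)} = \frac{-5 + P}{q + 2} = \frac{-5 + P}{2 + q}$)
$G{\left(d \right)} = 3$
$U = -17$ ($U = -2 - 15 = -17$)
$-74 + U \sqrt{70 + G{\left(t{\left(3,2 \right)} \right)}} = -74 - 17 \sqrt{70 + 3} = -74 - 17 \sqrt{73}$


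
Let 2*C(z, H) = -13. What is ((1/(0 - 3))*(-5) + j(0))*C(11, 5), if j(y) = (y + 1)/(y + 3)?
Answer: -13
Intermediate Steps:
j(y) = (1 + y)/(3 + y)
C(z, H) = -13/2 (C(z, H) = (½)*(-13) = -13/2)
((1/(0 - 3))*(-5) + j(0))*C(11, 5) = ((1/(0 - 3))*(-5) + (1 + 0)/(3 + 0))*(-13/2) = ((1/(-3))*(-5) + 1/3)*(-13/2) = (-⅓*1*(-5) + (⅓)*1)*(-13/2) = (-⅓*(-5) + ⅓)*(-13/2) = (5/3 + ⅓)*(-13/2) = 2*(-13/2) = -13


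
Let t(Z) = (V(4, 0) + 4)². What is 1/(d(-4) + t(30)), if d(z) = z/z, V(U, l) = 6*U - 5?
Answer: 1/530 ≈ 0.0018868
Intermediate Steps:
V(U, l) = -5 + 6*U
d(z) = 1
t(Z) = 529 (t(Z) = ((-5 + 6*4) + 4)² = ((-5 + 24) + 4)² = (19 + 4)² = 23² = 529)
1/(d(-4) + t(30)) = 1/(1 + 529) = 1/530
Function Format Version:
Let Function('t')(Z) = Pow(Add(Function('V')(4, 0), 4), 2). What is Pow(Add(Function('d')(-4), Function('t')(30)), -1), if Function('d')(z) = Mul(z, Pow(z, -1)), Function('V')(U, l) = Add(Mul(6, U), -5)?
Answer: Rational(1, 530) ≈ 0.0018868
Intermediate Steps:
Function('V')(U, l) = Add(-5, Mul(6, U))
Function('d')(z) = 1
Function('t')(Z) = 529 (Function('t')(Z) = Pow(Add(Add(-5, Mul(6, 4)), 4), 2) = Pow(Add(Add(-5, 24), 4), 2) = Pow(Add(19, 4), 2) = Pow(23, 2) = 529)
Pow(Add(Function('d')(-4), Function('t')(30)), -1) = Pow(Add(1, 529), -1) = Pow(530, -1) = Rational(1, 530)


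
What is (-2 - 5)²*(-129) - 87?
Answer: -6408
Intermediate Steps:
(-2 - 5)²*(-129) - 87 = (-7)²*(-129) - 87 = 49*(-129) - 87 = -6321 - 87 = -6408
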